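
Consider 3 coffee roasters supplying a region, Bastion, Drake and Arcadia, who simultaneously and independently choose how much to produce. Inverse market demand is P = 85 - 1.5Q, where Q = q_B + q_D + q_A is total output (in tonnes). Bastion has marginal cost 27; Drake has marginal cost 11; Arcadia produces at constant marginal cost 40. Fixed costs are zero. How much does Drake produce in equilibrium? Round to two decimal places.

Bastion's profit: π_B = (85 - 1.5Q)q_B - (27q_B). Setting ∂π_B/∂q_B = 0: 58 - 3q_B - (3/2)(q_D + q_A) = 0.
Drake's profit: π_D = (85 - 1.5Q)q_D - (11q_D). Setting ∂π_D/∂q_D = 0: 74 - 3q_D - (3/2)(q_B + q_A) = 0.
Arcadia's profit: π_A = (85 - 1.5Q)q_A - (40q_A). Setting ∂π_A/∂q_A = 0: 45 - 3q_A - (3/2)(q_B + q_D) = 0.
Adding the 3 first-order conditions: 177 − 6Q = 0, so Q = 59/2.
Back-substituting: q_B = (58 − 177/4)/(3/2) = 55/6, q_D = (74 − 177/4)/(3/2) = 119/6, q_A = (45 − 177/4)/(3/2) = 1/2.

19.83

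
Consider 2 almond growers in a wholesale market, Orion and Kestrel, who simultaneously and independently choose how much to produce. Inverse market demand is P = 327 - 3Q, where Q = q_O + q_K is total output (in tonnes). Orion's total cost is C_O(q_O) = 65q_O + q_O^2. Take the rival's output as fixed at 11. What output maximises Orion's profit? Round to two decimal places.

28.63

With the rival's output fixed at 11, Orion's profit is π_O = (327 - 3·11 - 3q_O)q_O - (65q_O + q_O²) = (294 - 3q_O)q_O - (65q_O + q_O²).
∂π_O/∂q_O = 229 - 8q_O = 0, so q_O = 229/8.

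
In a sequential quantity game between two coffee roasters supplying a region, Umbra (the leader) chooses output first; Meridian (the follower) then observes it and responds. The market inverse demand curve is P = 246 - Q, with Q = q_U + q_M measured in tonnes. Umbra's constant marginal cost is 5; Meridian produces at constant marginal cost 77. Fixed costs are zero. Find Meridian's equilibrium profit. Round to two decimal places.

39.06

The follower Meridian best-responds to any q_U: π_M = (246 - Q)q_M - 77q_M.
Setting the follower's marginal profit to zero, 169 - q_U - 2q_M = 0, i.e. q_M = (169 - q_U)/2.
Umbra substitutes q_M(q_U) into its own profit: π_U = q_U(246 - q_U - (169 - q_U)/2) - 5q_U = (323/2 - (1/2)q_U)q_U - 5q_U.
Maximising: ∂π_U/∂q_U = 313/2 - q_U = 0, giving q_U = 313/2.
Then q_M = (169 - 313/2)/2 = 25/4.
Price P = 246 - 651/4 = 333/4.
Meridian's profit: (333/4 - 77)·(25/4) = 625/16.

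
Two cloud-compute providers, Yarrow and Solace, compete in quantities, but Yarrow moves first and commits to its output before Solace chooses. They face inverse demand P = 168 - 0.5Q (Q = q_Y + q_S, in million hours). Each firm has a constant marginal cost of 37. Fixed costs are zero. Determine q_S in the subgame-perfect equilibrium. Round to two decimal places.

Solve by backward induction. Given q_Y, the follower Solace maximises π_S = (168 - (1/2)q_Y - (1/2)q_S)q_S - 37q_S.
Follower FOC: 131 - (1/2)q_Y - q_S = 0, so q_S(q_Y) = (131 - (1/2)q_Y).
The leader anticipates this reaction. Substituting into P = 168 - 0.5Q gives P = 205/2 - (1/4)q_Y, so π_Y = (205/2 - (1/4)q_Y)q_Y - 37q_Y.
The leader's first-order condition 131/2 - (1/2)q_Y = 0 yields q_Y = 131.
Then q_S = (131 - (1/2)·131) = 131/2.

65.50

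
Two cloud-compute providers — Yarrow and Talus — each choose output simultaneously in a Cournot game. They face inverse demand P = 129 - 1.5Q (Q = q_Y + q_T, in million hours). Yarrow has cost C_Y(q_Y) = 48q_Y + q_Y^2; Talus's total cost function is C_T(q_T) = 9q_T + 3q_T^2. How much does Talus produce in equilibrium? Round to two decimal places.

Yarrow's profit: π_Y = (129 - 1.5Q)q_Y - (48q_Y + q_Y²). Setting ∂π_Y/∂q_Y = 0: 81 - 5q_Y - (3/2)(q_T) = 0.
Talus's profit: π_T = (129 - 1.5Q)q_T - (9q_T + 3q_T²). Setting ∂π_T/∂q_T = 0: 120 - 9q_T - (3/2)(q_Y) = 0.
Rearranging gives the reaction functions q_Y = (81 - (3/2)q_T)/5 and q_T = (120 - (3/2)q_Y)/9.
Substituting one into the other gives q_Y = 244/19 and q_T = 638/57.

11.19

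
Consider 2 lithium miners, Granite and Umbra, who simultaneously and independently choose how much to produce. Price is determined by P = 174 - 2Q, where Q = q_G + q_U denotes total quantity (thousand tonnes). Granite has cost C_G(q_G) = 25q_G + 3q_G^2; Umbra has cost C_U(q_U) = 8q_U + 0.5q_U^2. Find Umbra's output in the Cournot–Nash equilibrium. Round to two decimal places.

29.61

Granite's profit: π_G = (174 - 2Q)q_G - (25q_G + 3q_G²). Setting ∂π_G/∂q_G = 0: 149 - 10q_G - 2(q_U) = 0.
Umbra's profit: π_U = (174 - 2Q)q_U - (8q_U + (1/2)q_U²). Setting ∂π_U/∂q_U = 0: 166 - 5q_U - 2(q_G) = 0.
Best responses: q_G = (149 - 2q_U)/10, q_U = (166 - 2q_G)/5.
Solving the pair: q_G = 413/46, q_U = 681/23.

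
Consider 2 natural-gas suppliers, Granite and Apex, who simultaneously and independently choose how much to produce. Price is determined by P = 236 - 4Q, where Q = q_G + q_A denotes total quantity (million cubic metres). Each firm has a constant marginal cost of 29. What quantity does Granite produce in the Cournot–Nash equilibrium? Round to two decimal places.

17.25

A representative firm's profit is π_i = q_i(236 - 4Q) - 29q_i.
First-order condition (treating rivals' output as given): 207 - 8q_i - 4q_j = 0.
With identical firms every q_j equals q_i, so q_j = q_i and 207 = 12q_i, giving q_i = 69/4.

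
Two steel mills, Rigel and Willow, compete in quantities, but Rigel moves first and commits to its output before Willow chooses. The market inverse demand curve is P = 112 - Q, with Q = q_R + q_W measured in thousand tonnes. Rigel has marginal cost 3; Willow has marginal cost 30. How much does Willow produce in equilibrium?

Solve by backward induction. Given q_R, the follower Willow maximises π_W = (112 - q_R - q_W)q_W - 30q_W.
Follower FOC: 82 - q_R - 2q_W = 0, so q_W(q_R) = (82 - q_R)/2.
Rigel substitutes q_W(q_R) into its own profit: π_R = q_R(112 - q_R - (82 - q_R)/2) - 3q_R = (71 - (1/2)q_R)q_R - 3q_R.
Leader FOC: 68 - q_R = 0, so q_R = 68.
Then q_W = (82 - 68)/2 = 7.

7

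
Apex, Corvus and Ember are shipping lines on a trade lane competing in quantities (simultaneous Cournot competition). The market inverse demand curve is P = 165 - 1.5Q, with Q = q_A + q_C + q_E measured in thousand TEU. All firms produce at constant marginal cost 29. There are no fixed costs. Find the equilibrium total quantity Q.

68

Each firm earns π_i = (165 - 1.5Q)q_i - 29q_i.
Setting ∂π_i/∂q_i = 0 with rivals' quantities fixed: 136 - 3q_i - (3/2)·Σ_{j≠i} q_j = 0.
With identical firms every q_j equals q_i, so Σ_{j≠i} q_j = 2q_i and 136 = 6q_i, giving q_i = 68/3.
Total output Q = 68/3 + 68/3 + 68/3 = 68.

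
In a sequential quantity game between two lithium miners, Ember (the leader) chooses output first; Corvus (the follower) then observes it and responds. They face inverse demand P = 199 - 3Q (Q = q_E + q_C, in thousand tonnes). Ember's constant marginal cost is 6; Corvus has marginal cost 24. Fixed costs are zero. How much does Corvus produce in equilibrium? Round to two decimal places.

The follower Corvus best-responds to any q_E: π_C = (199 - 3Q)q_C - 24q_C.
Follower FOC: 175 - 3q_E - 6q_C = 0, so q_C(q_E) = (175 - 3q_E)/6.
Ember substitutes q_C(q_E) into its own profit: π_E = q_E(199 - 3q_E - (175 - 3q_E)/2) - 6q_E = (223/2 - (3/2)q_E)q_E - 6q_E.
Maximising: ∂π_E/∂q_E = 211/2 - 3q_E = 0, giving q_E = 211/6.
Then q_C = (175 - 3·(211/6))/6 = 139/12.

11.58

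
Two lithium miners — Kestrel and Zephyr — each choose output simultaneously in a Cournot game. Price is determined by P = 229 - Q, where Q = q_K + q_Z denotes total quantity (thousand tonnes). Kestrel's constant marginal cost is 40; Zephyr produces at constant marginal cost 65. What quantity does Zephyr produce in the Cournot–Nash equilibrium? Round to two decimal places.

46.33

Kestrel's profit: π_K = (229 - Q)q_K - (40q_K). Setting ∂π_K/∂q_K = 0: 189 - 2q_K - (q_Z) = 0.
Zephyr's first-order condition: 164 - 2q_Z - (q_K) = 0.
So q_K = (189 - q_Z)/2 and q_Z = (164 - q_K)/2.
Substituting one into the other gives q_K = 214/3 and q_Z = 139/3.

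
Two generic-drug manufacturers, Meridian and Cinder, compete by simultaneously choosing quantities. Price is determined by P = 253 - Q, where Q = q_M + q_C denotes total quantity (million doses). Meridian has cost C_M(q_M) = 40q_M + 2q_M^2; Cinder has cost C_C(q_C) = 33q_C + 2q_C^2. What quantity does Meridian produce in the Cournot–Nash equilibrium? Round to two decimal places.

Meridian's profit: π_M = (253 - Q)q_M - (40q_M + 2q_M²). Setting ∂π_M/∂q_M = 0: 213 - 6q_M - (q_C) = 0.
Cinder's profit: π_C = (253 - Q)q_C - (33q_C + 2q_C²). Setting ∂π_C/∂q_C = 0: 220 - 6q_C - (q_M) = 0.
Rearranging gives the reaction functions q_M = (213 - q_C)/6 and q_C = (220 - q_M)/6.
Substituting one into the other gives q_M = 1058/35 and q_C = 1107/35.

30.23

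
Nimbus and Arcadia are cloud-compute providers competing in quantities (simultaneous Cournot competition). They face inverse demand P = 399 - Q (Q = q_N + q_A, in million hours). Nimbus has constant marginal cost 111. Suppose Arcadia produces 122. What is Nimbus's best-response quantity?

83

With the rival's output fixed at 122, Nimbus's profit is π_N = (399 - 122 - q_N)q_N - (111q_N) = (277 - q_N)q_N - (111q_N).
∂π_N/∂q_N = 166 - 2q_N = 0, so q_N = 83.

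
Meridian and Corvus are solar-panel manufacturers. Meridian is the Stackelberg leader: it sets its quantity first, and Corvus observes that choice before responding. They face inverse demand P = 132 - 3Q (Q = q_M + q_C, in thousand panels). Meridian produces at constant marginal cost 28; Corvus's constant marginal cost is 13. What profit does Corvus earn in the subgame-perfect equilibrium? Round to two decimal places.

462.52

The follower Corvus best-responds to any q_M: π_C = (132 - 3Q)q_C - 13q_C.
∂π_C/∂q_C = 119 - 3q_M - 6q_C = 0 gives the reaction function q_C = (119 - 3q_M)/6.
The leader anticipates this reaction. Substituting into P = 132 - 3Q gives P = 145/2 - (3/2)q_M, so π_M = (145/2 - (3/2)q_M)q_M - 28q_M.
Maximising: ∂π_M/∂q_M = 89/2 - 3q_M = 0, giving q_M = 89/6.
Then q_C = (119 - 3·(89/6))/6 = 149/12.
Price P = 132 - 3·(109/4) = 201/4.
Corvus's profit: (201/4 - 13)·(149/12) = 462.5208.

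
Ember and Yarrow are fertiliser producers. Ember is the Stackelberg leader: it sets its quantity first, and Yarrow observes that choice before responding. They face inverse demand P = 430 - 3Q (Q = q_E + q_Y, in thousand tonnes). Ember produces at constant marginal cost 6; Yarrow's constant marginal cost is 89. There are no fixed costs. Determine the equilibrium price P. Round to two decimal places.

Solve by backward induction. Given q_E, the follower Yarrow maximises π_Y = (430 - 3q_E - 3q_Y)q_Y - 89q_Y.
Setting the follower's marginal profit to zero, 341 - 3q_E - 6q_Y = 0, i.e. q_Y = (341 - 3q_E)/6.
The leader anticipates this reaction. Substituting into P = 430 - 3Q gives P = 519/2 - (3/2)q_E, so π_E = (519/2 - (3/2)q_E)q_E - 6q_E.
The leader's first-order condition 507/2 - 3q_E = 0 yields q_E = 169/2.
Then q_Y = (341 - 3·(169/2))/6 = 175/12.
Total output Q = 1189/12, so price P = 430 - 3·(1189/12) = 531/4.

132.75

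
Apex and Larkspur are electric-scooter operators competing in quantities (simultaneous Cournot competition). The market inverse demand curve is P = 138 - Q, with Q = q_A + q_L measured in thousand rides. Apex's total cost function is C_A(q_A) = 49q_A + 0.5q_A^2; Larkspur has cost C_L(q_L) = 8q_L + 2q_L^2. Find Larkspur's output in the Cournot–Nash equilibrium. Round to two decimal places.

Apex's profit: π_A = (138 - Q)q_A - (49q_A + (1/2)q_A²). Setting ∂π_A/∂q_A = 0: 89 - 3q_A - (q_L) = 0.
Larkspur's first-order condition: 130 - 6q_L - (q_A) = 0.
So q_A = (89 - q_L)/3 and q_L = (130 - q_A)/6.
Substituting one into the other gives q_A = 404/17 and q_L = 301/17.

17.71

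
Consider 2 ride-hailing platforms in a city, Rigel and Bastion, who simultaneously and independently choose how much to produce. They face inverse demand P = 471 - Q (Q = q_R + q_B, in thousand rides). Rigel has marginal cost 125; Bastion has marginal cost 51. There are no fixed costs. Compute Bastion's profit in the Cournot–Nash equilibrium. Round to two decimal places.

27115.11

Rigel's profit: π_R = (471 - Q)q_R - (125q_R). Setting ∂π_R/∂q_R = 0: 346 - 2q_R - (q_B) = 0.
Bastion's first-order condition: 420 - 2q_B - (q_R) = 0.
Rearranging gives the reaction functions q_R = (346 - q_B)/2 and q_B = (420 - q_R)/2.
Solving the pair: q_R = 272/3, q_B = 494/3.
Price P = 471 - 766/3 = 647/3.
Bastion's profit: (647/3 - 51)·(494/3) = 27115.1111.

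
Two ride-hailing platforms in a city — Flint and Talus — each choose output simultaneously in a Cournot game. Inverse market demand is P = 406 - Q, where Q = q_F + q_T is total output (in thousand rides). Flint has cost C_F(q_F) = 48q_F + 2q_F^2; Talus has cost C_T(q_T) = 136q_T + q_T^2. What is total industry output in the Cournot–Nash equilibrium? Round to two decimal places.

Flint's profit: π_F = (406 - Q)q_F - (48q_F + 2q_F²). Setting ∂π_F/∂q_F = 0: 358 - 6q_F - (q_T) = 0.
Talus's first-order condition: 270 - 4q_T - (q_F) = 0.
Rearranging gives the reaction functions q_F = (358 - q_T)/6 and q_T = (270 - q_F)/4.
Solving the pair: q_F = 1162/23, q_T = 1262/23.
Total output Q = 1162/23 + 1262/23 = 105.3913.

105.39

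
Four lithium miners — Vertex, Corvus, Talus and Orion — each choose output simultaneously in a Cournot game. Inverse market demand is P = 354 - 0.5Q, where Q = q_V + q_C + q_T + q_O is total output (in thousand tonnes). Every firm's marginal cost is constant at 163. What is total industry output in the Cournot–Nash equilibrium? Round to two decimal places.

A representative firm's profit is π_i = q_i(354 - 0.5Q) - 163q_i.
Setting ∂π_i/∂q_i = 0 with rivals' quantities fixed: 191 - q_i - (1/2)·Σ_{j≠i} q_j = 0.
With identical firms every q_j equals q_i, so Σ_{j≠i} q_j = 3q_i and 191 = (5/2)q_i, giving q_i = 382/5.
Total output Q = 382/5 + 382/5 + 382/5 + 382/5 = 1528/5.

305.60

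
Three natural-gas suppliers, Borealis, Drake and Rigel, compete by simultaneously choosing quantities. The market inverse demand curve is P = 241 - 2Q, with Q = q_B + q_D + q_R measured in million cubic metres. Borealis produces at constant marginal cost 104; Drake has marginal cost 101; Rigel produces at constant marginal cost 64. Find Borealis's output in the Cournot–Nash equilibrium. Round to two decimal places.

11.75

Borealis's profit: π_B = (241 - 2Q)q_B - (104q_B). Setting ∂π_B/∂q_B = 0: 137 - 4q_B - 2(q_D + q_R) = 0.
Drake's profit: π_D = (241 - 2Q)q_D - (101q_D). Setting ∂π_D/∂q_D = 0: 140 - 4q_D - 2(q_B + q_R) = 0.
Rigel's first-order condition: 177 - 4q_R - 2(q_B + q_D) = 0.
Adding the 3 first-order conditions: 454 − 8Q = 0, so Q = 227/4.
Back-substituting: q_B = (137 − 227/2)/2 = 47/4, q_D = (140 − 227/2)/2 = 53/4, q_R = (177 − 227/2)/2 = 127/4.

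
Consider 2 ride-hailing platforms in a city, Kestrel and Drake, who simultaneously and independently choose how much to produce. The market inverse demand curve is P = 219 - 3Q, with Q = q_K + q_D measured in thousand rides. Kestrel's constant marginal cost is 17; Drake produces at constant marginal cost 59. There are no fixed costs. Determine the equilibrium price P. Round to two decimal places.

98.33

Kestrel's profit: π_K = (219 - 3Q)q_K - (17q_K). Setting ∂π_K/∂q_K = 0: 202 - 6q_K - 3(q_D) = 0.
Drake's profit: π_D = (219 - 3Q)q_D - (59q_D). Setting ∂π_D/∂q_D = 0: 160 - 6q_D - 3(q_K) = 0.
Best responses: q_K = (202 - 3q_D)/6, q_D = (160 - 3q_K)/6.
Solving the pair: q_K = 244/9, q_D = 118/9.
Total output Q = 362/9, so price P = 219 - 3·(362/9) = 295/3.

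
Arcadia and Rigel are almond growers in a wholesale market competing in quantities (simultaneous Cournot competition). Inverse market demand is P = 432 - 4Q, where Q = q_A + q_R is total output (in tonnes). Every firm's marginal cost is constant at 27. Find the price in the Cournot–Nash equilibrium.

162

Each firm earns π_i = (432 - 4Q)q_i - 27q_i.
First-order condition (treating rivals' output as given): 405 - 8q_i - 4q_j = 0.
By symmetry each firm produces the same amount; substituting q_j = q_i yields q_i = 405/12 = 135/4.
Total output Q = 135/2, so price P = 432 - 4·(135/2) = 162.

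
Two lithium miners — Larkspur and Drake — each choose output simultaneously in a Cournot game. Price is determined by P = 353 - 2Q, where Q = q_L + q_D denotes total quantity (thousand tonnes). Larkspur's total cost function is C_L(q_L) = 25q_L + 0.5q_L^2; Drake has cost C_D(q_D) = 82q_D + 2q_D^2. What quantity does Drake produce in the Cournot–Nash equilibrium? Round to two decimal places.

Larkspur's profit: π_L = (353 - 2Q)q_L - (25q_L + (1/2)q_L²). Setting ∂π_L/∂q_L = 0: 328 - 5q_L - 2(q_D) = 0.
Drake's profit: π_D = (353 - 2Q)q_D - (82q_D + 2q_D²). Setting ∂π_D/∂q_D = 0: 271 - 8q_D - 2(q_L) = 0.
So q_L = (328 - 2q_D)/5 and q_D = (271 - 2q_L)/8.
Substituting one into the other gives q_L = 347/6 and q_D = 233/12.

19.42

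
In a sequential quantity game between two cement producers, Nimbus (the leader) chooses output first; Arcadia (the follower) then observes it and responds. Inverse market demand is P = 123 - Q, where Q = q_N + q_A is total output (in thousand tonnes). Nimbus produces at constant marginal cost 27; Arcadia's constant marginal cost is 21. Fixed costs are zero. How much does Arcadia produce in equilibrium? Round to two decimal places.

28.50

Solve by backward induction. Given q_N, the follower Arcadia maximises π_A = (123 - q_N - q_A)q_A - 21q_A.
Setting the follower's marginal profit to zero, 102 - q_N - 2q_A = 0, i.e. q_A = (102 - q_N)/2.
Nimbus substitutes q_A(q_N) into its own profit: π_N = q_N(123 - q_N - (102 - q_N)/2) - 27q_N = (72 - (1/2)q_N)q_N - 27q_N.
Maximising: ∂π_N/∂q_N = 45 - q_N = 0, giving q_N = 45.
Then q_A = (102 - 45)/2 = 57/2.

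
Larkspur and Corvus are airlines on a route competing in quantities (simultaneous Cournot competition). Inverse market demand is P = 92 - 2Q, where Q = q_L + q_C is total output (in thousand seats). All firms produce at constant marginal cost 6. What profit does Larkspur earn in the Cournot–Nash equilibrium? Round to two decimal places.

A representative firm's profit is π_i = q_i(92 - 2Q) - 6q_i.
First-order condition (treating rivals' output as given): 86 - 4q_i - 2q_j = 0.
With identical firms every q_j equals q_i, so q_j = q_i and 86 = 6q_i, giving q_i = 43/3.
Price P = 92 - 2·(86/3) = 104/3.
Larkspur's profit: (104/3 - 6)·(43/3) = 410.8889.

410.89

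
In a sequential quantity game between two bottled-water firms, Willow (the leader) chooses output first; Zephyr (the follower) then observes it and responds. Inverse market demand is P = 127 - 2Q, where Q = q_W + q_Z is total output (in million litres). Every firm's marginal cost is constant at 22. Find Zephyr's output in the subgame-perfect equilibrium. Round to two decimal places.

13.13

The follower Zephyr best-responds to any q_W: π_Z = (127 - 2Q)q_Z - 22q_Z.
∂π_Z/∂q_Z = 105 - 2q_W - 4q_Z = 0 gives the reaction function q_Z = (105 - 2q_W)/4.
Willow substitutes q_Z(q_W) into its own profit: π_W = q_W(127 - 2q_W - (105 - 2q_W)/2) - 22q_W = (149/2 - q_W)q_W - 22q_W.
Leader FOC: 105/2 - 2q_W = 0, so q_W = 105/4.
Then q_Z = (105 - 2·(105/4))/4 = 105/8.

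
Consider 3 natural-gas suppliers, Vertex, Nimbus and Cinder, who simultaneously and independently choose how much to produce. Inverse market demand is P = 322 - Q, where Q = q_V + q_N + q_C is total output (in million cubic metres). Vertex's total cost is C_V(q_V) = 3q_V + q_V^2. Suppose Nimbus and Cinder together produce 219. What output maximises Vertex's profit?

25

With rivals' combined output fixed at 219, Vertex's profit is π_V = (322 - 219 - q_V)q_V - (3q_V + q_V²) = (103 - q_V)q_V - (3q_V + q_V²).
∂π_V/∂q_V = 100 - 4q_V = 0, so q_V = 25.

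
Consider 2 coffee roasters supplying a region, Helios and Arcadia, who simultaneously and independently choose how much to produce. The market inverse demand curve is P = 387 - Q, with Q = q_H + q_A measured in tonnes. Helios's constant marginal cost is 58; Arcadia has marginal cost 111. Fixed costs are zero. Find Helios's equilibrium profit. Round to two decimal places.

Helios's profit: π_H = (387 - Q)q_H - (58q_H). Setting ∂π_H/∂q_H = 0: 329 - 2q_H - (q_A) = 0.
Arcadia's profit: π_A = (387 - Q)q_A - (111q_A). Setting ∂π_A/∂q_A = 0: 276 - 2q_A - (q_H) = 0.
Rearranging gives the reaction functions q_H = (329 - q_A)/2 and q_A = (276 - q_H)/2.
Solving the pair: q_H = 382/3, q_A = 223/3.
Price P = 387 - 605/3 = 556/3.
Helios's profit: (556/3 - 58)·(382/3) = 16213.7778.

16213.78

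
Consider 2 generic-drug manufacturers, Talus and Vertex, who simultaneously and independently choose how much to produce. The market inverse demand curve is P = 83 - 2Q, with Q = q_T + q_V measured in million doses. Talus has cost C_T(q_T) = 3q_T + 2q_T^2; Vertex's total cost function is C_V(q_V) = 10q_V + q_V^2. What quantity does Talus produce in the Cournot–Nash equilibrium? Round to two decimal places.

7.59

Talus's profit: π_T = (83 - 2Q)q_T - (3q_T + 2q_T²). Setting ∂π_T/∂q_T = 0: 80 - 8q_T - 2(q_V) = 0.
Vertex's first-order condition: 73 - 6q_V - 2(q_T) = 0.
So q_T = (80 - 2q_V)/8 and q_V = (73 - 2q_T)/6.
Solving the pair: q_T = 167/22, q_V = 106/11.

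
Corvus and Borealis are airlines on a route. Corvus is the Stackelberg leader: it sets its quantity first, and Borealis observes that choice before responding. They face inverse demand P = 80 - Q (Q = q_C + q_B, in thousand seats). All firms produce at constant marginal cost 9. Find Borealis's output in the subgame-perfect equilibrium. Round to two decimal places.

17.75

The follower Borealis best-responds to any q_C: π_B = (80 - Q)q_B - 9q_B.
Follower FOC: 71 - q_C - 2q_B = 0, so q_B(q_C) = (71 - q_C)/2.
Corvus substitutes q_B(q_C) into its own profit: π_C = q_C(80 - q_C - (71 - q_C)/2) - 9q_C = (89/2 - (1/2)q_C)q_C - 9q_C.
Maximising: ∂π_C/∂q_C = 71/2 - q_C = 0, giving q_C = 71/2.
Then q_B = (71 - 71/2)/2 = 71/4.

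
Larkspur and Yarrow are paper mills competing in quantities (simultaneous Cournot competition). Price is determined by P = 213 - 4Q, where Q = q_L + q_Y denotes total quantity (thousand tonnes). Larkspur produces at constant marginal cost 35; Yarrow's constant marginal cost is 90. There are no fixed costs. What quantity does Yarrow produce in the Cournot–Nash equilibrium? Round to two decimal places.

5.67

Larkspur's profit: π_L = (213 - 4Q)q_L - (35q_L). Setting ∂π_L/∂q_L = 0: 178 - 8q_L - 4(q_Y) = 0.
Yarrow's profit: π_Y = (213 - 4Q)q_Y - (90q_Y). Setting ∂π_Y/∂q_Y = 0: 123 - 8q_Y - 4(q_L) = 0.
Rearranging gives the reaction functions q_L = (178 - 4q_Y)/8 and q_Y = (123 - 4q_L)/8.
Substituting one into the other gives q_L = 233/12 and q_Y = 17/3.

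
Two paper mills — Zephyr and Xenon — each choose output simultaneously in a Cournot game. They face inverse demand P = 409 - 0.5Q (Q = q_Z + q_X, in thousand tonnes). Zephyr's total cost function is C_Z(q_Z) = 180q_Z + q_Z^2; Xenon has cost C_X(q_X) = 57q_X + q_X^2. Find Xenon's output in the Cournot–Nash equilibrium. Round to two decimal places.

Zephyr's profit: π_Z = (409 - 0.5Q)q_Z - (180q_Z + q_Z²). Setting ∂π_Z/∂q_Z = 0: 229 - 3q_Z - (1/2)(q_X) = 0.
Xenon's profit: π_X = (409 - 0.5Q)q_X - (57q_X + q_X²). Setting ∂π_X/∂q_X = 0: 352 - 3q_X - (1/2)(q_Z) = 0.
Best responses: q_Z = (229 - (1/2)q_X)/3, q_X = (352 - (1/2)q_Z)/3.
Substituting one into the other gives q_Z = 292/5 and q_X = 538/5.

107.60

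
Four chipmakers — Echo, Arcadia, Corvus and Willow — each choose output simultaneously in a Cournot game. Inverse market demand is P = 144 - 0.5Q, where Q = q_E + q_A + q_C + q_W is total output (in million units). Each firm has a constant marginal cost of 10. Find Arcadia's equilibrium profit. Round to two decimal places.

1436.48

A representative firm's profit is π_i = q_i(144 - 0.5Q) - 10q_i.
First-order condition (treating rivals' output as given): 134 - q_i - (1/2)·Σ_{j≠i} q_j = 0.
By symmetry each firm produces the same amount; substituting Σ_{j≠i} q_j = 3q_i yields q_i = 134/(5/2) = 268/5.
Price P = 144 - (1/2)·(1072/5) = 184/5.
Arcadia's profit: (184/5 - 10)·(268/5) = 1436.4800.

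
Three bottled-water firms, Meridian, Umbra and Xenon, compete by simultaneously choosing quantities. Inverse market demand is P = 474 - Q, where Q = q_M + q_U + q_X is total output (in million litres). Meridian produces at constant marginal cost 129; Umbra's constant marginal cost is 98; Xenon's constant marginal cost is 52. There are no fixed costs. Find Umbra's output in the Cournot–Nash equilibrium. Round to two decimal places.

Meridian's profit: π_M = (474 - Q)q_M - (129q_M). Setting ∂π_M/∂q_M = 0: 345 - 2q_M - (q_U + q_X) = 0.
Umbra's first-order condition: 376 - 2q_U - (q_M + q_X) = 0.
Xenon's first-order condition: 422 - 2q_X - (q_M + q_U) = 0.
Adding the 3 first-order conditions: 1143 − 4Q = 0, so Q = 1143/4.
Back-substituting: q_M = (345 − 1143/4) = 237/4, q_U = (376 − 1143/4) = 361/4, q_X = (422 − 1143/4) = 545/4.

90.25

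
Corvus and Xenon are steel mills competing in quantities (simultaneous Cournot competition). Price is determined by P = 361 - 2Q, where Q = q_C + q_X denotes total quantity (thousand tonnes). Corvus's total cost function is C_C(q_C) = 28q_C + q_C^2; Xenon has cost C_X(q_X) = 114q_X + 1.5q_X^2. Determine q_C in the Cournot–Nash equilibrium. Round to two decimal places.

48.34

Corvus's profit: π_C = (361 - 2Q)q_C - (28q_C + q_C²). Setting ∂π_C/∂q_C = 0: 333 - 6q_C - 2(q_X) = 0.
Xenon's first-order condition: 247 - 7q_X - 2(q_C) = 0.
So q_C = (333 - 2q_X)/6 and q_X = (247 - 2q_C)/7.
Substituting one into the other gives q_C = 1837/38 and q_X = 408/19.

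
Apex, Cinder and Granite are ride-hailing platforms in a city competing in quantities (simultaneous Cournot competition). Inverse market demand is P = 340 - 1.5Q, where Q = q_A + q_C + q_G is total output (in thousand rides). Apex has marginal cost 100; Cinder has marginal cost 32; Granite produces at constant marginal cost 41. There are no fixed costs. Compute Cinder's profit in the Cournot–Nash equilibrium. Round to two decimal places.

6176.04

Apex's profit: π_A = (340 - 1.5Q)q_A - (100q_A). Setting ∂π_A/∂q_A = 0: 240 - 3q_A - (3/2)(q_C + q_G) = 0.
Cinder's first-order condition: 308 - 3q_C - (3/2)(q_A + q_G) = 0.
Granite's first-order condition: 299 - 3q_G - (3/2)(q_A + q_C) = 0.
Adding the 3 first-order conditions: 847 − 6Q = 0, so Q = 847/6.
Back-substituting: q_A = (240 − 847/4)/(3/2) = 113/6, q_C = (308 − 847/4)/(3/2) = 385/6, q_G = (299 − 847/4)/(3/2) = 349/6.
Price P = 340 - (3/2)·(847/6) = 513/4.
Cinder's profit: (513/4 - 32)·(385/6) = 6176.0417.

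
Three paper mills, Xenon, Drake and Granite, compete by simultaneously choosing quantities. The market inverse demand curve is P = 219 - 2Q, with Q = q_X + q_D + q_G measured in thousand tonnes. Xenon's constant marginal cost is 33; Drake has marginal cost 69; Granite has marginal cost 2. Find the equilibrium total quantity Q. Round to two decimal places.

Xenon's profit: π_X = (219 - 2Q)q_X - (33q_X). Setting ∂π_X/∂q_X = 0: 186 - 4q_X - 2(q_D + q_G) = 0.
Drake's first-order condition: 150 - 4q_D - 2(q_X + q_G) = 0.
Granite's profit: π_G = (219 - 2Q)q_G - (2q_G). Setting ∂π_G/∂q_G = 0: 217 - 4q_G - 2(q_X + q_D) = 0.
Summing all 3 equations gives 553 − 8Q = 0, hence Q = 553/8.
Back-substituting: q_X = (186 − 553/4)/2 = 191/8, q_D = (150 − 553/4)/2 = 47/8, q_G = (217 − 553/4)/2 = 315/8.
Total output Q = 191/8 + 47/8 + 315/8 = 553/8.

69.13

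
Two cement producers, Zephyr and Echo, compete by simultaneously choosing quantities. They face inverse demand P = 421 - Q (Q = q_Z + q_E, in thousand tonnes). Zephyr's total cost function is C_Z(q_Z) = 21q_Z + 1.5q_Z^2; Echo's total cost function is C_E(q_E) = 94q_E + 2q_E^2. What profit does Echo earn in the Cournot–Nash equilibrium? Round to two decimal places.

5440.76

Zephyr's profit: π_Z = (421 - Q)q_Z - (21q_Z + (3/2)q_Z²). Setting ∂π_Z/∂q_Z = 0: 400 - 5q_Z - (q_E) = 0.
Echo's profit: π_E = (421 - Q)q_E - (94q_E + 2q_E²). Setting ∂π_E/∂q_E = 0: 327 - 6q_E - (q_Z) = 0.
So q_Z = (400 - q_E)/5 and q_E = (327 - q_Z)/6.
Solving the pair: q_Z = 71.4828, q_E = 1235/29.
Price P = 421 - 114.0690 = 306.9310.
Echo's profit: 306.9310·(1235/29) - 94·(1235/29) - 2(1235/29)² = 5440.7551.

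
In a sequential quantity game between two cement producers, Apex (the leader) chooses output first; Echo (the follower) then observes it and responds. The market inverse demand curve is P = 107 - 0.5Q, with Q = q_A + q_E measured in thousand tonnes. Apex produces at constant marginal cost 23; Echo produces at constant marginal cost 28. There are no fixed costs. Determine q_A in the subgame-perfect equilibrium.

The follower Echo best-responds to any q_A: π_E = (107 - 0.5Q)q_E - 28q_E.
Follower FOC: 79 - (1/2)q_A - q_E = 0, so q_E(q_A) = (79 - (1/2)q_A).
The leader anticipates this reaction. Substituting into P = 107 - 0.5Q gives P = 135/2 - (1/4)q_A, so π_A = (135/2 - (1/4)q_A)q_A - 23q_A.
The leader's first-order condition 89/2 - (1/2)q_A = 0 yields q_A = 89.
Then q_E = (79 - (1/2)·89) = 69/2.

89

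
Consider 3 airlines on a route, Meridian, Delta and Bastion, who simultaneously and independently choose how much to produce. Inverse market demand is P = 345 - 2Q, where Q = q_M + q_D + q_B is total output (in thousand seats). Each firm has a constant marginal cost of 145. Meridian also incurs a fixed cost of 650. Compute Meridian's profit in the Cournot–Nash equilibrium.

Each firm earns π_i = (345 - 2Q)q_i - 145q_i.
Setting ∂π_i/∂q_i = 0 with rivals' quantities fixed: 200 - 4q_i - 2·Σ_{j≠i} q_j = 0.
By symmetry each firm produces the same amount; substituting Σ_{j≠i} q_j = 2q_i yields q_i = 200/8 = 25.
Price P = 345 - 2·75 = 195.
Meridian's profit: (195 - 145)·25 - 650 = 600.

600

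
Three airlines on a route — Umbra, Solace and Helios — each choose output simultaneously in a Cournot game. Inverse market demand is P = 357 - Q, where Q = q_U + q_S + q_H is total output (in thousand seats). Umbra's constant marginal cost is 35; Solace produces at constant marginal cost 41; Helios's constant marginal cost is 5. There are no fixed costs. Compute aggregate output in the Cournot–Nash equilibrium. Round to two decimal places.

247.50

Umbra's profit: π_U = (357 - Q)q_U - (35q_U). Setting ∂π_U/∂q_U = 0: 322 - 2q_U - (q_S + q_H) = 0.
Solace's profit: π_S = (357 - Q)q_S - (41q_S). Setting ∂π_S/∂q_S = 0: 316 - 2q_S - (q_U + q_H) = 0.
Helios's profit: π_H = (357 - Q)q_H - (5q_H). Setting ∂π_H/∂q_H = 0: 352 - 2q_H - (q_U + q_S) = 0.
Summing all 3 equations gives 990 − 4Q = 0, hence Q = 495/2.
Back-substituting: q_U = (322 − 495/2) = 149/2, q_S = (316 − 495/2) = 137/2, q_H = (352 − 495/2) = 209/2.
Total output Q = 149/2 + 137/2 + 209/2 = 495/2.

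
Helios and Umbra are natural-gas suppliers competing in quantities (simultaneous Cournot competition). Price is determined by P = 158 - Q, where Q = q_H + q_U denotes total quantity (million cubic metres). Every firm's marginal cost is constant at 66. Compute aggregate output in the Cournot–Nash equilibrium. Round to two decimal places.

61.33

Each firm earns π_i = (158 - Q)q_i - 66q_i.
First-order condition (treating rivals' output as given): 92 - 2q_i - q_j = 0.
By symmetry each firm produces the same amount; substituting q_j = q_i yields q_i = 92/3.
Total output Q = 92/3 + 92/3 = 184/3.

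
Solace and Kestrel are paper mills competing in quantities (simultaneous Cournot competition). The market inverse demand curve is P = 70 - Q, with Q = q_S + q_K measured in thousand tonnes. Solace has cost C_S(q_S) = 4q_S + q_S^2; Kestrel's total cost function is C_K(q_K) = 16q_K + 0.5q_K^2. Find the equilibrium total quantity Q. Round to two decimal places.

26.73

Solace's profit: π_S = (70 - Q)q_S - (4q_S + q_S²). Setting ∂π_S/∂q_S = 0: 66 - 4q_S - (q_K) = 0.
Kestrel's profit: π_K = (70 - Q)q_K - (16q_K + (1/2)q_K²). Setting ∂π_K/∂q_K = 0: 54 - 3q_K - (q_S) = 0.
So q_S = (66 - q_K)/4 and q_K = (54 - q_S)/3.
Substituting one into the other gives q_S = 144/11 and q_K = 150/11.
Total output Q = 144/11 + 150/11 = 294/11.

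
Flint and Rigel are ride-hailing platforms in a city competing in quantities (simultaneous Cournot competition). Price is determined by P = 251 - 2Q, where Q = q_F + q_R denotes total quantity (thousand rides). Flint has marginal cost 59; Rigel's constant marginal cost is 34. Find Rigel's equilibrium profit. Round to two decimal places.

Flint's profit: π_F = (251 - 2Q)q_F - (59q_F). Setting ∂π_F/∂q_F = 0: 192 - 4q_F - 2(q_R) = 0.
Rigel's profit: π_R = (251 - 2Q)q_R - (34q_R). Setting ∂π_R/∂q_R = 0: 217 - 4q_R - 2(q_F) = 0.
Best responses: q_F = (192 - 2q_R)/4, q_R = (217 - 2q_F)/4.
Solving the pair: q_F = 167/6, q_R = 121/3.
Price P = 251 - 2·(409/6) = 344/3.
Rigel's profit: (344/3 - 34)·(121/3) = 3253.5556.

3253.56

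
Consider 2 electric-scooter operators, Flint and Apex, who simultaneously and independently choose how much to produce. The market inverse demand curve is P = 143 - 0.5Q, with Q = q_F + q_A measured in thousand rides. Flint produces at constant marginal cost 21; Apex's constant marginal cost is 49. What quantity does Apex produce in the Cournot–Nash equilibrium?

44

Flint's profit: π_F = (143 - 0.5Q)q_F - (21q_F). Setting ∂π_F/∂q_F = 0: 122 - q_F - (1/2)(q_A) = 0.
Apex's profit: π_A = (143 - 0.5Q)q_A - (49q_A). Setting ∂π_A/∂q_A = 0: 94 - q_A - (1/2)(q_F) = 0.
Best responses: q_F = (122 - (1/2)q_A), q_A = (94 - (1/2)q_F).
Solving the pair: q_F = 100, q_A = 44.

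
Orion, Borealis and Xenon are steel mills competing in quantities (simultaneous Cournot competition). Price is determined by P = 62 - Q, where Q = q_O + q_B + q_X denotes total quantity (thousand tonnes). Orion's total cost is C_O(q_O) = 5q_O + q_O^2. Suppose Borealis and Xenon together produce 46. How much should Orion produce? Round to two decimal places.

With rivals' combined output fixed at 46, Orion's profit is π_O = (62 - 46 - q_O)q_O - (5q_O + q_O²) = (16 - q_O)q_O - (5q_O + q_O²).
∂π_O/∂q_O = 11 - 4q_O = 0, so q_O = 11/4.

2.75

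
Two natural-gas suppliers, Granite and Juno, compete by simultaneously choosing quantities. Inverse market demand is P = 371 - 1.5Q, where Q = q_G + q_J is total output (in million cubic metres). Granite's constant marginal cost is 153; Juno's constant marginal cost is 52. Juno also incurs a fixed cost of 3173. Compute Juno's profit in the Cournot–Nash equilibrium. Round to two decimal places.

9893.67

Granite's profit: π_G = (371 - 1.5Q)q_G - (153q_G). Setting ∂π_G/∂q_G = 0: 218 - 3q_G - (3/2)(q_J) = 0.
Juno's profit: π_J = (371 - 1.5Q)q_J - (52q_J). Setting ∂π_J/∂q_J = 0: 319 - 3q_J - (3/2)(q_G) = 0.
Best responses: q_G = (218 - (3/2)q_J)/3, q_J = (319 - (3/2)q_G)/3.
Substituting one into the other gives q_G = 26 and q_J = 280/3.
Price P = 371 - (3/2)·(358/3) = 192.
Juno's profit: (192 - 52)·(280/3) - 3173 = 9893.6667.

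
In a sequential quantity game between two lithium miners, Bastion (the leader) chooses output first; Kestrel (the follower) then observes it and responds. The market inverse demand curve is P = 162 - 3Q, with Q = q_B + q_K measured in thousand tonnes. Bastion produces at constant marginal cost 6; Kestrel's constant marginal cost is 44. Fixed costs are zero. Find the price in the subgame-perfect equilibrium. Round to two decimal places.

The follower Kestrel best-responds to any q_B: π_K = (162 - 3Q)q_K - 44q_K.
Setting the follower's marginal profit to zero, 118 - 3q_B - 6q_K = 0, i.e. q_K = (118 - 3q_B)/6.
Bastion substitutes q_K(q_B) into its own profit: π_B = q_B(162 - 3q_B - (118 - 3q_B)/2) - 6q_B = (103 - (3/2)q_B)q_B - 6q_B.
The leader's first-order condition 97 - 3q_B = 0 yields q_B = 97/3.
Then q_K = (118 - 3·(97/3))/6 = 7/2.
Total output Q = 215/6, so price P = 162 - 3·(215/6) = 109/2.

54.50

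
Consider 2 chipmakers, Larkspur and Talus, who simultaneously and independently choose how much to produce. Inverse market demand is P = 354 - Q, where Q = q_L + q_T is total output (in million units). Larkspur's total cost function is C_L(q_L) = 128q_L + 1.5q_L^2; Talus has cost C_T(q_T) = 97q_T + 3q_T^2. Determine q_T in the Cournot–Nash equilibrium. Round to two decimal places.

27.15

Larkspur's profit: π_L = (354 - Q)q_L - (128q_L + (3/2)q_L²). Setting ∂π_L/∂q_L = 0: 226 - 5q_L - (q_T) = 0.
Talus's first-order condition: 257 - 8q_T - (q_L) = 0.
Best responses: q_L = (226 - q_T)/5, q_T = (257 - q_L)/8.
Substituting one into the other gives q_L = 517/13 and q_T = 353/13.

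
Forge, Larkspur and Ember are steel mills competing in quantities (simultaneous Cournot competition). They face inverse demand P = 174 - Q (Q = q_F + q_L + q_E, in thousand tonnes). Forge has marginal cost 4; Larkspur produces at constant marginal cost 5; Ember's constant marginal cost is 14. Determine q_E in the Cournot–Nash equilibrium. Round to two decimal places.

Forge's profit: π_F = (174 - Q)q_F - (4q_F). Setting ∂π_F/∂q_F = 0: 170 - 2q_F - (q_L + q_E) = 0.
Larkspur's first-order condition: 169 - 2q_L - (q_F + q_E) = 0.
Ember's first-order condition: 160 - 2q_E - (q_F + q_L) = 0.
Summing all 3 equations gives 499 − 4Q = 0, hence Q = 499/4.
Back-substituting: q_F = (170 − 499/4) = 181/4, q_L = (169 − 499/4) = 177/4, q_E = (160 − 499/4) = 141/4.

35.25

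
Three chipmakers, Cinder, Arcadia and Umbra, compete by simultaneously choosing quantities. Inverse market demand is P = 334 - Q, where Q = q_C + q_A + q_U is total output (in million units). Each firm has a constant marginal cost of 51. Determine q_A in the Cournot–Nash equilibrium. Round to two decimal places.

70.75

Each firm earns π_i = (334 - Q)q_i - 51q_i.
First-order condition (treating rivals' output as given): 283 - 2q_i - Σ_{j≠i} q_j = 0.
With identical firms every q_j equals q_i, so Σ_{j≠i} q_j = 2q_i and 283 = 4q_i, giving q_i = 283/4.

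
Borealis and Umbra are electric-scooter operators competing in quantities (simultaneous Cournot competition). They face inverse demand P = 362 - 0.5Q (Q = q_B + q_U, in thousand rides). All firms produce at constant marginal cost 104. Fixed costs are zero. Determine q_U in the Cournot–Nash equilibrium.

Each firm earns π_i = (362 - 0.5Q)q_i - 104q_i.
First-order condition (treating rivals' output as given): 258 - q_i - (1/2)q_j = 0.
By symmetry each firm produces the same amount; substituting q_j = q_i yields q_i = 258/(3/2) = 172.

172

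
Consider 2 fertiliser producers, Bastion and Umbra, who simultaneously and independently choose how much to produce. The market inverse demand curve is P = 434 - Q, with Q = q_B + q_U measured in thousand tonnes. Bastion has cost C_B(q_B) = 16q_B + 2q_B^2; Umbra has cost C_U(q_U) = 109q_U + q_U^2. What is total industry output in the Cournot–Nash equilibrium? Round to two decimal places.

Bastion's profit: π_B = (434 - Q)q_B - (16q_B + 2q_B²). Setting ∂π_B/∂q_B = 0: 418 - 6q_B - (q_U) = 0.
Umbra's profit: π_U = (434 - Q)q_U - (109q_U + q_U²). Setting ∂π_U/∂q_U = 0: 325 - 4q_U - (q_B) = 0.
So q_B = (418 - q_U)/6 and q_U = (325 - q_B)/4.
Solving the pair: q_B = 1347/23, q_U = 1532/23.
Total output Q = 1347/23 + 1532/23 = 125.1739.

125.17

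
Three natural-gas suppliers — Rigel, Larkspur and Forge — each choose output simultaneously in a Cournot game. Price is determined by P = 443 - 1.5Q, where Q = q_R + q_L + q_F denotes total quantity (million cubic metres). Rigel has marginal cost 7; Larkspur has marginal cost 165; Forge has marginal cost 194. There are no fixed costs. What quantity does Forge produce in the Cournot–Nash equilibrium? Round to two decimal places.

5.50

Rigel's profit: π_R = (443 - 1.5Q)q_R - (7q_R). Setting ∂π_R/∂q_R = 0: 436 - 3q_R - (3/2)(q_L + q_F) = 0.
Larkspur's profit: π_L = (443 - 1.5Q)q_L - (165q_L). Setting ∂π_L/∂q_L = 0: 278 - 3q_L - (3/2)(q_R + q_F) = 0.
Forge's first-order condition: 249 - 3q_F - (3/2)(q_R + q_L) = 0.
Adding the 3 conditions: 963 − 3Q − 3Q = 0, i.e. Q = 321/2.
Back-substituting: q_R = (436 − 963/4)/(3/2) = 781/6, q_L = (278 − 963/4)/(3/2) = 149/6, q_F = (249 − 963/4)/(3/2) = 11/2.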